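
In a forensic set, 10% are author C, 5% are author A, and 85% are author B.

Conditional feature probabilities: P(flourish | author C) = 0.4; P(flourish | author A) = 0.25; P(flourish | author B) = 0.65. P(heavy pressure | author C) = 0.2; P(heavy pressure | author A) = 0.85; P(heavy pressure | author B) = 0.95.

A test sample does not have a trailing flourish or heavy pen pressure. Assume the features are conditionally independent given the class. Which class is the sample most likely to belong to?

author C: 0.1 × (1−0.4) × (1−0.2) = 0.048
author A: 0.05 × (1−0.25) × (1−0.85) = 0.005625
author B: 0.85 × (1−0.65) × (1−0.95) = 0.014875
Highest score → author C.

author C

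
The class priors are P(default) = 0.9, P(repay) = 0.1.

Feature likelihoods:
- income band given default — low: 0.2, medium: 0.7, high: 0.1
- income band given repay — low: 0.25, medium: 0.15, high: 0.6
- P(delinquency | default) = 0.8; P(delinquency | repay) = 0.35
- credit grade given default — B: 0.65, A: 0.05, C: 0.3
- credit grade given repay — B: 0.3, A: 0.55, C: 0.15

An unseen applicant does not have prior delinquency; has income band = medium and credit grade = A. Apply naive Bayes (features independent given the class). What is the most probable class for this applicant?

default: 0.9 × 0.7 × (1−0.8) × 0.05 = 0.0063
repay: 0.1 × 0.15 × (1−0.35) × 0.55 = 0.0053625
Highest score → default.

default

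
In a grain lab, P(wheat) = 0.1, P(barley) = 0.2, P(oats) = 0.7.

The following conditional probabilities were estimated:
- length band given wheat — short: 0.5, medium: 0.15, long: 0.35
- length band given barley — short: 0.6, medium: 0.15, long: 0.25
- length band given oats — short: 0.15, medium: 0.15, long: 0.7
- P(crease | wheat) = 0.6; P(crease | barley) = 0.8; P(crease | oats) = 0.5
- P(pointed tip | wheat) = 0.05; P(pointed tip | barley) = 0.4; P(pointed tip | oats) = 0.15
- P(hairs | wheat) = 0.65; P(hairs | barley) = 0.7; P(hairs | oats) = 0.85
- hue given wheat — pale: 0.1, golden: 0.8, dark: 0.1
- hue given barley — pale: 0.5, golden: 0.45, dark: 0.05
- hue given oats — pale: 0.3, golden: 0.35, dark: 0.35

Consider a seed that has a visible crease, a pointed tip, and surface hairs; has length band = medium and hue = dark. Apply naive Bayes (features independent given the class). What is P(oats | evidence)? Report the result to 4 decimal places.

0.8651

wheat: 0.1 × 0.15 × 0.6 × 0.05 × 0.65 × 0.1 = 0.00002925
barley: 0.2 × 0.15 × 0.8 × 0.4 × 0.7 × 0.05 = 0.000336
oats: 0.7 × 0.15 × 0.5 × 0.15 × 0.85 × 0.35 = 0.0023428125
P(oats | x) = 0.0023428125 / 0.0027080625 ≈ 0.8651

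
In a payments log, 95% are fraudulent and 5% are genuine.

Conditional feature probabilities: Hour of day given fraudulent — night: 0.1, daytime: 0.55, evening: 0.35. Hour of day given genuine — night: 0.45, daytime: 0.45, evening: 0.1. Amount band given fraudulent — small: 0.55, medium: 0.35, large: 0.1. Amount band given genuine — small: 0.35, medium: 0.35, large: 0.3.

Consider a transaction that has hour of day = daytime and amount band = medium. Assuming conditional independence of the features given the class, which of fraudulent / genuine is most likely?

fraudulent

fraudulent: 0.95 × 0.55 × 0.35 = 0.182875
genuine: 0.05 × 0.45 × 0.35 = 0.007875
Highest score → fraudulent.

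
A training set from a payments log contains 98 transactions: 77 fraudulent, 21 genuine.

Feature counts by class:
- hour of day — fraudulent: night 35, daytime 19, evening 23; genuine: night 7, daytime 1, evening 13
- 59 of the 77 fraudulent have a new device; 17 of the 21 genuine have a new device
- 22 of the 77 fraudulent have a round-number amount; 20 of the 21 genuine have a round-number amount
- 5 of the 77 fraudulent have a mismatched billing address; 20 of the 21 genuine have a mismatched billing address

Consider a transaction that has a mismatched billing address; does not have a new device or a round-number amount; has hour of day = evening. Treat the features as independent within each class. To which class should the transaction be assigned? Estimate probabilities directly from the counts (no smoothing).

fraudulent

fraudulent: (77/98) × (23/77) × (18/77) × (55/77) × (5/77) ≈ 0.00254469
genuine: (21/98) × (13/21) × (4/21) × (1/21) × (20/21) ≈ 0.00114591
Highest score → fraudulent.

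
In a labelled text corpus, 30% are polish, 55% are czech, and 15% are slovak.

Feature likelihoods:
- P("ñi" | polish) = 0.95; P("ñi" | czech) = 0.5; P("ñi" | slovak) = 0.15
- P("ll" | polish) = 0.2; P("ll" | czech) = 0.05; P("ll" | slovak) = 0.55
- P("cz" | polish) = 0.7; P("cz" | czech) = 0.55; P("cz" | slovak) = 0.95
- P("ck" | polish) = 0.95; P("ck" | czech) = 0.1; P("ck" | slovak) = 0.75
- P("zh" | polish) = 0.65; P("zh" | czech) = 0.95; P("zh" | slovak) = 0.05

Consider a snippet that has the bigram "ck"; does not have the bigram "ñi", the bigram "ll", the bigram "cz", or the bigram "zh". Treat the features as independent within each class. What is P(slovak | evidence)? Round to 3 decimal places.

0.534

polish: 0.3 × (1−0.95) × (1−0.2) × (1−0.7) × 0.95 × (1−0.65) = 0.001197
czech: 0.55 × (1−0.5) × (1−0.05) × (1−0.55) × 0.1 × (1−0.95) = 0.0005878125
slovak: 0.15 × (1−0.15) × (1−0.55) × (1−0.95) × 0.75 × (1−0.05) = 0.002043984375
P(slovak | x) = 0.002043984375 / 0.003828796875 ≈ 0.534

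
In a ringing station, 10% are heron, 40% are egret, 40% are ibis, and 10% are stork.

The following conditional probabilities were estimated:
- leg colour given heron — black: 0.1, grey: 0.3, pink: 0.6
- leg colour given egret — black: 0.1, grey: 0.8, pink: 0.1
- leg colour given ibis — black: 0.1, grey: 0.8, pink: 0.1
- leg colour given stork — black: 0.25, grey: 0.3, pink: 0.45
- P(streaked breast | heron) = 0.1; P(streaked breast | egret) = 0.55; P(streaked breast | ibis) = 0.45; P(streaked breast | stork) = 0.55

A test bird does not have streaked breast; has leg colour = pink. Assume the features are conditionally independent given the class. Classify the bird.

heron

heron: 0.1 × 0.6 × (1−0.1) = 0.054
egret: 0.4 × 0.1 × (1−0.55) = 0.018
ibis: 0.4 × 0.1 × (1−0.45) = 0.022
stork: 0.1 × 0.45 × (1−0.55) = 0.02025
Highest score → heron.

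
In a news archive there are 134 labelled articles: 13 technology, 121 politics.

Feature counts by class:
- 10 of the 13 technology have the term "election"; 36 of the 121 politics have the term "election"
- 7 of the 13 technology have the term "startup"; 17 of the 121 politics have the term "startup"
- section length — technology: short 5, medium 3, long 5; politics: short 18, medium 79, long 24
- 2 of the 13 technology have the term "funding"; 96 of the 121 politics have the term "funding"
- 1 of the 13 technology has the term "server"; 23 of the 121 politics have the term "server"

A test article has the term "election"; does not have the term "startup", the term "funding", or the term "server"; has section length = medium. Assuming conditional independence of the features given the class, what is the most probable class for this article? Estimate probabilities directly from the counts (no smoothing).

politics

technology: (13/134) × (10/13) × (6/13) × (3/13) × (11/13) × (12/13) ≈ 0.00620824
politics: (121/134) × (36/121) × (104/121) × (79/121) × (25/121) × (98/121) ≈ 0.025228
Highest score → politics.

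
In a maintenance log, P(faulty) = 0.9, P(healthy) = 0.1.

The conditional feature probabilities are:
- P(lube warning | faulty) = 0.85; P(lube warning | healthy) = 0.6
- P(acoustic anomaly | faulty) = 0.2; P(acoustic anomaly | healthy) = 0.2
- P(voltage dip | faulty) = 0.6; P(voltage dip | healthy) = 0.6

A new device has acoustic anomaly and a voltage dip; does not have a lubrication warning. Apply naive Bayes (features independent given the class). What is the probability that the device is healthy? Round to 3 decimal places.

0.229

faulty: 0.9 × (1−0.85) × 0.2 × 0.6 = 0.0162
healthy: 0.1 × (1−0.6) × 0.2 × 0.6 = 0.0048
P(healthy | x) = 0.0048 / 0.021 ≈ 0.229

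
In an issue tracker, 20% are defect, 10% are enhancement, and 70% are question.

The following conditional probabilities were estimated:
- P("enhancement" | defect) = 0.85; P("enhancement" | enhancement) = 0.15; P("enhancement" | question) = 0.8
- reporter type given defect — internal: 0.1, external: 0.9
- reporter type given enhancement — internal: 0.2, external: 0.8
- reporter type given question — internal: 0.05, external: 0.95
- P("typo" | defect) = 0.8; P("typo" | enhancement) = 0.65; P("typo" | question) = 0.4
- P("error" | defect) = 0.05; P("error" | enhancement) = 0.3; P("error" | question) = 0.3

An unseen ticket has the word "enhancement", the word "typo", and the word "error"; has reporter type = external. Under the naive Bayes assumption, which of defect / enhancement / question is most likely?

question

defect: 0.2 × 0.85 × 0.9 × 0.8 × 0.05 = 0.00612
enhancement: 0.1 × 0.15 × 0.8 × 0.65 × 0.3 = 0.00234
question: 0.7 × 0.8 × 0.95 × 0.4 × 0.3 = 0.06384
Highest score → question.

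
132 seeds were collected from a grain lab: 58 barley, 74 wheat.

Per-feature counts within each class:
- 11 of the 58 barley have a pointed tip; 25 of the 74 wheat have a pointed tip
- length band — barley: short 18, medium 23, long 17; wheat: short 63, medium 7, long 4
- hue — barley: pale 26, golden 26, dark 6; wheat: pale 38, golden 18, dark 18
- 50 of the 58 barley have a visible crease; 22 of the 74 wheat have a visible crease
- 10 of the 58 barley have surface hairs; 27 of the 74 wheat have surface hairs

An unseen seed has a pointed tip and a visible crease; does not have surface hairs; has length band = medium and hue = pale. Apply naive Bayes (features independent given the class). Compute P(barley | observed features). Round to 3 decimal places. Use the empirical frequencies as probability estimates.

barley: (58/132) × (11/58) × (23/58) × (26/58) × (50/58) × (48/58) ≈ 0.0105686
wheat: (74/132) × (25/74) × (7/74) × (38/74) × (22/74) × (47/74) ≈ 0.00173717
P(barley | x) = 0.0105686 / 0.01230577 ≈ 0.859

0.859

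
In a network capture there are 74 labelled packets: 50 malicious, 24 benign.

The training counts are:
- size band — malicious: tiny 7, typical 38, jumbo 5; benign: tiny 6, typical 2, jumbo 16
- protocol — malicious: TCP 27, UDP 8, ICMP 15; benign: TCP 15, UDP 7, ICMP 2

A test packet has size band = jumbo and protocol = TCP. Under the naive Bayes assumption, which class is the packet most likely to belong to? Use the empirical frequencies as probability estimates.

benign

malicious: (50/74) × (5/50) × (27/50) ≈ 0.0364865
benign: (24/74) × (16/24) × (15/24) ≈ 0.135135
Highest score → benign.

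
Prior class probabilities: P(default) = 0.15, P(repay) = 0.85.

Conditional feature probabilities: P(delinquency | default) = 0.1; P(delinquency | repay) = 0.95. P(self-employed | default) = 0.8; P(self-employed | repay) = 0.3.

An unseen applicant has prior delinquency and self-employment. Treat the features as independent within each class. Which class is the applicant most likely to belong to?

repay

default: 0.15 × 0.1 × 0.8 = 0.012
repay: 0.85 × 0.95 × 0.3 = 0.24225
Highest score → repay.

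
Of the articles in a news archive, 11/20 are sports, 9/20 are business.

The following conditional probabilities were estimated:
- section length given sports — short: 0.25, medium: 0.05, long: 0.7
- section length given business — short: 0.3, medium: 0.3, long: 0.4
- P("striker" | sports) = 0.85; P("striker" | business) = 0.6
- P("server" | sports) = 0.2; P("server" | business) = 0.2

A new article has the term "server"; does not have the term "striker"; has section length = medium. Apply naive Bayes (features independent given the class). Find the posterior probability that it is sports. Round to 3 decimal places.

0.071

sports: 0.55 × 0.05 × (1−0.85) × 0.2 = 0.000825
business: 0.45 × 0.3 × (1−0.6) × 0.2 = 0.0108
P(sports | x) = 0.000825 / 0.011625 ≈ 0.071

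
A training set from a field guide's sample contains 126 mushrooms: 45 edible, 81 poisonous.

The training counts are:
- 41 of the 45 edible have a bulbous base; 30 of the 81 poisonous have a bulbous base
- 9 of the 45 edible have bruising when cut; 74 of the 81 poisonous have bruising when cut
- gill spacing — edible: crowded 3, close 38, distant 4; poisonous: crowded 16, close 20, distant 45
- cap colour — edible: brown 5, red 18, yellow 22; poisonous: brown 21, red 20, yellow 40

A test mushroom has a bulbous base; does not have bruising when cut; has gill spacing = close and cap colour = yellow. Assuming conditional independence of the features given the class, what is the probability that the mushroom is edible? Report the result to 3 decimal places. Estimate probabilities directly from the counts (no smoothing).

edible: (45/126) × (41/45) × (36/45) × (38/45) × (22/45) ≈ 0.107469
poisonous: (81/126) × (30/81) × (7/81) × (20/81) × (40/81) ≈ 0.0025089
P(edible | x) = 0.107469 / 0.1099779 ≈ 0.977

0.977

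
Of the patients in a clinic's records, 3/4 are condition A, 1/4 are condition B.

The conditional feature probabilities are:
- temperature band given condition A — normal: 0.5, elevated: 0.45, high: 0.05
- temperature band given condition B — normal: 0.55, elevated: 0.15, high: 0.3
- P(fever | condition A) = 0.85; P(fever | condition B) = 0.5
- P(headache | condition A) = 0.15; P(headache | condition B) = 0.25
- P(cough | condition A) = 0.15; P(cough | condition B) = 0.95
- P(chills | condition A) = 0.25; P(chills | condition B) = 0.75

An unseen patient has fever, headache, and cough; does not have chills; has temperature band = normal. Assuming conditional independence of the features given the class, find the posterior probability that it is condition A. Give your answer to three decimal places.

0.569

condition A: 0.75 × 0.5 × 0.85 × 0.15 × 0.15 × (1−0.25) = 0.00537890625
condition B: 0.25 × 0.55 × 0.5 × 0.25 × 0.95 × (1−0.75) = 0.00408203125
P(condition A | x) = 0.00537890625 / 0.0094609375 ≈ 0.569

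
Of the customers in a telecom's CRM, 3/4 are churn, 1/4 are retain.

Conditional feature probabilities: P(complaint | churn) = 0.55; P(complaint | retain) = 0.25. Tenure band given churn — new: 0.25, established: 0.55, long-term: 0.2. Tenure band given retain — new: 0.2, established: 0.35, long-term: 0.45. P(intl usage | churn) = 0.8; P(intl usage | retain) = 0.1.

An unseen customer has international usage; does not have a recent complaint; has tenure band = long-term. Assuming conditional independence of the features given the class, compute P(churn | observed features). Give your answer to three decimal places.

churn: 0.75 × (1−0.55) × 0.2 × 0.8 = 0.054
retain: 0.25 × (1−0.25) × 0.45 × 0.1 = 0.0084375
P(churn | x) = 0.054 / 0.0624375 ≈ 0.865

0.865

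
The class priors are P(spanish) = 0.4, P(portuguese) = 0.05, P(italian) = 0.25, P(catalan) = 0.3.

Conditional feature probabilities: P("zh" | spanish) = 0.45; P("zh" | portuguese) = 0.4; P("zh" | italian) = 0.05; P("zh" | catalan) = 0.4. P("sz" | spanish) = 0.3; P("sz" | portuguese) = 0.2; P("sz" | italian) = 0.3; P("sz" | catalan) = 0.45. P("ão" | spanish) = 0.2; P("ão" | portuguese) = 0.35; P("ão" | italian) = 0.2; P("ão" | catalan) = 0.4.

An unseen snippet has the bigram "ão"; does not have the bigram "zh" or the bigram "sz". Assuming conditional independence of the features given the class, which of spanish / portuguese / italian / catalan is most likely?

spanish: 0.4 × (1−0.45) × (1−0.3) × 0.2 = 0.0308
portuguese: 0.05 × (1−0.4) × (1−0.2) × 0.35 = 0.0084
italian: 0.25 × (1−0.05) × (1−0.3) × 0.2 = 0.03325
catalan: 0.3 × (1−0.4) × (1−0.45) × 0.4 = 0.0396
Highest score → catalan.

catalan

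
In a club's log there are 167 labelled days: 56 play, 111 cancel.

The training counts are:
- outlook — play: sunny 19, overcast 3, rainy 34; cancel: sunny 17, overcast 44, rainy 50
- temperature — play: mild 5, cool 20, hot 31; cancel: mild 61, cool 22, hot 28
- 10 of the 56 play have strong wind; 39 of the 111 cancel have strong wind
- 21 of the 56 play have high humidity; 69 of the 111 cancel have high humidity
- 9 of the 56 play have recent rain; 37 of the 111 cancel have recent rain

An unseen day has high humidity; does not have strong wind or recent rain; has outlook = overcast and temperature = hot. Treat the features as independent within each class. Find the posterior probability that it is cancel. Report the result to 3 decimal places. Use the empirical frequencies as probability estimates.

0.874

play: (56/167) × (3/56) × (31/56) × (46/56) × (21/56) × (47/56) ≈ 0.00257092
cancel: (111/167) × (44/111) × (28/111) × (72/111) × (69/111) × (74/111) ≈ 0.0178655
P(cancel | x) = 0.0178655 / 0.02043642 ≈ 0.874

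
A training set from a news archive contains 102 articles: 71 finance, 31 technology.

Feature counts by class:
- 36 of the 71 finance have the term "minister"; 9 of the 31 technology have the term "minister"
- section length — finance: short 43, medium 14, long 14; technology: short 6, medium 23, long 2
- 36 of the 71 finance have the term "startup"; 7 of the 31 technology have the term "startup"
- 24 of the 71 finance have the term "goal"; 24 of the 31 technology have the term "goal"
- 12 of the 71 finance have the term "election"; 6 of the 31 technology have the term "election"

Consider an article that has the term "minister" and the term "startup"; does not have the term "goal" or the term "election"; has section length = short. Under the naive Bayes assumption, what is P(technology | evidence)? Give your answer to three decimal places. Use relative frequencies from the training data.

finance: (71/102) × (36/71) × (43/71) × (36/71) × (47/71) × (59/71) ≈ 0.0596197
technology: (31/102) × (9/31) × (6/31) × (7/31) × (7/31) × (25/31) ≈ 0.000702236
P(technology | x) = 0.000702236 / 0.060321936 ≈ 0.012

0.012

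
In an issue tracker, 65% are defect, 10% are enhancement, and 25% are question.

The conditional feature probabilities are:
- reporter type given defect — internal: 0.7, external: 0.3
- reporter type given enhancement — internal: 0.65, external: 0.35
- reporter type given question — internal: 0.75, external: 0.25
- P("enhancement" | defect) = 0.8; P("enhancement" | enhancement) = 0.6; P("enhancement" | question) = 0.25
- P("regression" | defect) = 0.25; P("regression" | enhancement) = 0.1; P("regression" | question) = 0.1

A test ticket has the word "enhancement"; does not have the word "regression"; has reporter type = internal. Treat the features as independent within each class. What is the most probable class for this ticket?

defect

defect: 0.65 × 0.7 × 0.8 × (1−0.25) = 0.273
enhancement: 0.1 × 0.65 × 0.6 × (1−0.1) = 0.0351
question: 0.25 × 0.75 × 0.25 × (1−0.1) = 0.0421875
Highest score → defect.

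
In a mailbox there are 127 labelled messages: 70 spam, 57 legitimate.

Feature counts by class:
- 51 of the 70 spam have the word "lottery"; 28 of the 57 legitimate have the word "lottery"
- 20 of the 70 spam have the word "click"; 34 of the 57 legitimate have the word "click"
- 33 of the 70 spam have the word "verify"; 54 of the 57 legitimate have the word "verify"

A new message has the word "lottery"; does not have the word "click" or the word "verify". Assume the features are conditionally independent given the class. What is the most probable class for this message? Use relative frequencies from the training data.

spam: (70/127) × (51/70) × (50/70) × (37/70) ≈ 0.151615
legitimate: (57/127) × (28/57) × (23/57) × (3/57) ≈ 0.00468224
Highest score → spam.

spam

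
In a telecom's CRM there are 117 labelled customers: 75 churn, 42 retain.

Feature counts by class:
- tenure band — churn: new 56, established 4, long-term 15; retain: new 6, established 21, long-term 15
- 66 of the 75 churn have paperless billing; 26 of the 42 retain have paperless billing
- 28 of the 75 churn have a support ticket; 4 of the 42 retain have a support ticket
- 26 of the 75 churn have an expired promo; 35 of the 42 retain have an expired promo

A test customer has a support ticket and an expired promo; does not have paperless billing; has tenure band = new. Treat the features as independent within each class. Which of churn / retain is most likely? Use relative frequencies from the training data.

churn: (75/117) × (56/75) × (9/75) × (28/75) × (26/75) ≈ 0.00743348
retain: (42/117) × (6/42) × (16/42) × (4/42) × (35/42) ≈ 0.00155048
Highest score → churn.

churn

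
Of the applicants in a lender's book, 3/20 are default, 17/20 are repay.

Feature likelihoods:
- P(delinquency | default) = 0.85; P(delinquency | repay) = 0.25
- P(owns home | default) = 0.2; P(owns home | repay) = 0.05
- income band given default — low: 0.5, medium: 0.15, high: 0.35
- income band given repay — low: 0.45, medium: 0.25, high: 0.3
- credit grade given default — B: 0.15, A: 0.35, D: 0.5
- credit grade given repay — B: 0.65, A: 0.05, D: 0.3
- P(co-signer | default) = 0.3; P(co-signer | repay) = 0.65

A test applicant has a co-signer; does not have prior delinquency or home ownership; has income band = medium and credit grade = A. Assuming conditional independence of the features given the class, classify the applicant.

default: 0.15 × (1−0.85) × (1−0.2) × 0.15 × 0.35 × 0.3 = 0.0002835
repay: 0.85 × (1−0.25) × (1−0.05) × 0.25 × 0.05 × 0.65 = 0.004920703125
Highest score → repay.

repay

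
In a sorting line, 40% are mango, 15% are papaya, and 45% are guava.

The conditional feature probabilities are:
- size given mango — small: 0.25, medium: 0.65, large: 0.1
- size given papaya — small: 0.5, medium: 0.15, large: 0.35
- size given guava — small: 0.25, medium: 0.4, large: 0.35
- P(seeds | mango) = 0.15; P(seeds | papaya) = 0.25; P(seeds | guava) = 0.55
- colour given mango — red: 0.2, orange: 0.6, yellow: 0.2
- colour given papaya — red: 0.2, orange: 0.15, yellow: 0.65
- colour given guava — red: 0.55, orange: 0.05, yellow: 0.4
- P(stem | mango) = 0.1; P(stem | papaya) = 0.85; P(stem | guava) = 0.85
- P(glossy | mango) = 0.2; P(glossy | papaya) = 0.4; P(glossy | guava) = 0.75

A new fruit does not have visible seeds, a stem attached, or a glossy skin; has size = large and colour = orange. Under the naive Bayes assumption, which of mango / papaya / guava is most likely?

mango

mango: 0.4 × 0.1 × (1−0.15) × 0.6 × (1−0.1) × (1−0.2) = 0.014688
papaya: 0.15 × 0.35 × (1−0.25) × 0.15 × (1−0.85) × (1−0.4) = 0.0005315625
guava: 0.45 × 0.35 × (1−0.55) × 0.05 × (1−0.85) × (1−0.75) = 0.000132890625
Highest score → mango.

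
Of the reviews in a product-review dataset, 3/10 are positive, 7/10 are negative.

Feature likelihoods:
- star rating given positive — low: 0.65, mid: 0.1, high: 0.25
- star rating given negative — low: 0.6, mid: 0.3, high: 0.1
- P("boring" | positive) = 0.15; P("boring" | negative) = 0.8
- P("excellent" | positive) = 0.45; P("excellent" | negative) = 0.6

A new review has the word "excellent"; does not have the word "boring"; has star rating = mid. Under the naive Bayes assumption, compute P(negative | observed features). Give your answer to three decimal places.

0.687

positive: 0.3 × 0.1 × (1−0.15) × 0.45 = 0.011475
negative: 0.7 × 0.3 × (1−0.8) × 0.6 = 0.0252
P(negative | x) = 0.0252 / 0.036675 ≈ 0.687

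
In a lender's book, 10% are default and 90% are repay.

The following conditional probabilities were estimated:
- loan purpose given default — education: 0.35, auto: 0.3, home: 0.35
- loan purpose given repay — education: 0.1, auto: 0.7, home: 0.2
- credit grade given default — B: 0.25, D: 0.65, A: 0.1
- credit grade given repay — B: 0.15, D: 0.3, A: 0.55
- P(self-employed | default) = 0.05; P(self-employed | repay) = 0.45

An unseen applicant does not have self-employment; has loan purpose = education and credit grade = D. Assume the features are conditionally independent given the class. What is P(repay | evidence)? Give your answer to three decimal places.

0.407

default: 0.1 × 0.35 × 0.65 × (1−0.05) = 0.0216125
repay: 0.9 × 0.1 × 0.3 × (1−0.45) = 0.01485
P(repay | x) = 0.01485 / 0.0364625 ≈ 0.407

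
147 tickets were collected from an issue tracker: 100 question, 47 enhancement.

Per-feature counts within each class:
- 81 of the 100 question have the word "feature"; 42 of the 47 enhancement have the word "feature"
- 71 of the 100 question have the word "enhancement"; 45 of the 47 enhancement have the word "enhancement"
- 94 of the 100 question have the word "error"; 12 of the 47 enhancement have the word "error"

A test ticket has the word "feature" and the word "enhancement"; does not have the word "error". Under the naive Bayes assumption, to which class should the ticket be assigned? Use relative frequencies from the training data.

enhancement

question: (100/147) × (81/100) × (71/100) × (6/100) ≈ 0.0234735
enhancement: (47/147) × (42/47) × (45/47) × (35/47) ≈ 0.203712
Highest score → enhancement.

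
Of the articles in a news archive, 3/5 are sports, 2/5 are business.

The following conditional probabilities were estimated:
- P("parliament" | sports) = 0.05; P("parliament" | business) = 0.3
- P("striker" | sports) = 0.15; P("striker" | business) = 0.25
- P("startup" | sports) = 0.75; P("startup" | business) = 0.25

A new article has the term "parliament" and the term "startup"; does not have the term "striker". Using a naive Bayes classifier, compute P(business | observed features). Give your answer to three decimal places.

0.541

sports: 0.6 × 0.05 × (1−0.15) × 0.75 = 0.019125
business: 0.4 × 0.3 × (1−0.25) × 0.25 = 0.0225
P(business | x) = 0.0225 / 0.041625 ≈ 0.541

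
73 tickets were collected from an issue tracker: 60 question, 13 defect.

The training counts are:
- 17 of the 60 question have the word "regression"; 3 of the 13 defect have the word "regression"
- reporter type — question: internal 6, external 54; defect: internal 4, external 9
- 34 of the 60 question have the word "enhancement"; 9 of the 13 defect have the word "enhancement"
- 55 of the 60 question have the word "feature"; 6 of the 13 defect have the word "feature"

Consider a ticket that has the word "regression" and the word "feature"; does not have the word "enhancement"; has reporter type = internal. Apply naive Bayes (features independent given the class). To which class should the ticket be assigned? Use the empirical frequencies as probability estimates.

question

question: (60/73) × (17/60) × (6/60) × (26/60) × (55/60) ≈ 0.00925038
defect: (13/73) × (3/13) × (4/13) × (4/13) × (6/13) ≈ 0.00179572
Highest score → question.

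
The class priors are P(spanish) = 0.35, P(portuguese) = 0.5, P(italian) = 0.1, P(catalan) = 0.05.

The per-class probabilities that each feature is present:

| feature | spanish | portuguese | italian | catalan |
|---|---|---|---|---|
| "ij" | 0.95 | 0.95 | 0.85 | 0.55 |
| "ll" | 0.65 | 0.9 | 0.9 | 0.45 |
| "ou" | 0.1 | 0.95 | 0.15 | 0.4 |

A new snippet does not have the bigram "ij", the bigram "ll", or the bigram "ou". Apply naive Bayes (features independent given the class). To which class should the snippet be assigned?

spanish: 0.35 × (1−0.95) × (1−0.65) × (1−0.1) = 0.0055125
portuguese: 0.5 × (1−0.95) × (1−0.9) × (1−0.95) = 0.000125
italian: 0.1 × (1−0.85) × (1−0.9) × (1−0.15) = 0.001275
catalan: 0.05 × (1−0.55) × (1−0.45) × (1−0.4) = 0.007425
Highest score → catalan.

catalan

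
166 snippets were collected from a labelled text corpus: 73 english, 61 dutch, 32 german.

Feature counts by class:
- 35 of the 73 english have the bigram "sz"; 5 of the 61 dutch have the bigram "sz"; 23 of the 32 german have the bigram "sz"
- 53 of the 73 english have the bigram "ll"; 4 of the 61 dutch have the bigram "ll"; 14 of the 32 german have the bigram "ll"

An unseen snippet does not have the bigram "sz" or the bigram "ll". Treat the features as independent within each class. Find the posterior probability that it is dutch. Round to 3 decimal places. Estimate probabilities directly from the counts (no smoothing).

0.772

english: (73/166) × (38/73) × (20/73) ≈ 0.0627166
dutch: (61/166) × (56/61) × (57/61) ≈ 0.315228
german: (32/166) × (9/32) × (18/32) ≈ 0.030497
P(dutch | x) = 0.315228 / 0.4084416 ≈ 0.772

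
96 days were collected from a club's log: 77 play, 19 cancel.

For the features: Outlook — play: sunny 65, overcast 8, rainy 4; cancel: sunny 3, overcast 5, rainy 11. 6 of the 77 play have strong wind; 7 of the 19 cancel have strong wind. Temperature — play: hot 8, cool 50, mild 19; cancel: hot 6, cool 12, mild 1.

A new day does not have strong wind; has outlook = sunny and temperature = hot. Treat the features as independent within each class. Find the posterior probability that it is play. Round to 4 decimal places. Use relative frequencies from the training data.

play: (77/96) × (65/77) × (71/77) × (8/77) ≈ 0.0648648
cancel: (19/96) × (3/19) × (12/19) × (6/19) ≈ 0.00623269
P(play | x) = 0.0648648 / 0.07109749 ≈ 0.9123

0.9123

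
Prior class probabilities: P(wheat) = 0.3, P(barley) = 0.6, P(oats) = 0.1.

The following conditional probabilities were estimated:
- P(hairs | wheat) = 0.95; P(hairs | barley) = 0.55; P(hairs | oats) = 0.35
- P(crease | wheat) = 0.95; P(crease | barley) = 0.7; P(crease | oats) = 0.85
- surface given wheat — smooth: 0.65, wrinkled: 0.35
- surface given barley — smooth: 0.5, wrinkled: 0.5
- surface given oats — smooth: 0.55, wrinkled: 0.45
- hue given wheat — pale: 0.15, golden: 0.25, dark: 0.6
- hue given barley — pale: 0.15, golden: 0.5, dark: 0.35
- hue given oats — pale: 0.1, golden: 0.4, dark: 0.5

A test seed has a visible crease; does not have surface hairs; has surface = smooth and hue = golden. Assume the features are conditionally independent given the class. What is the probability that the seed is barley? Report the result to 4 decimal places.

wheat: 0.3 × (1−0.95) × 0.95 × 0.65 × 0.25 = 0.002315625
barley: 0.6 × (1−0.55) × 0.7 × 0.5 × 0.5 = 0.04725
oats: 0.1 × (1−0.35) × 0.85 × 0.55 × 0.4 = 0.012155
P(barley | x) = 0.04725 / 0.061720625 ≈ 0.7655

0.7655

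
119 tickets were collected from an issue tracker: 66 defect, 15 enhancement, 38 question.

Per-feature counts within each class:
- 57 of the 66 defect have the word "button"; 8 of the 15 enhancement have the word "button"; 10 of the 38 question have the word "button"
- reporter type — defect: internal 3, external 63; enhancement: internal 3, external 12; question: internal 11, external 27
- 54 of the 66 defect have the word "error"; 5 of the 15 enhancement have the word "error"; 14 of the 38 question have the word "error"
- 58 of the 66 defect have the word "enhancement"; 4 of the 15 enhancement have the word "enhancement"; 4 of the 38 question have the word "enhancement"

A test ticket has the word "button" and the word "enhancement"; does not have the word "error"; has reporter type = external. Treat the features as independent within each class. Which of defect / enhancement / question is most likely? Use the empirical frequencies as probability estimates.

defect: (66/119) × (57/66) × (63/66) × (12/66) × (58/66) ≈ 0.0730543
enhancement: (15/119) × (8/15) × (12/15) × (10/15) × (4/15) ≈ 0.00956116
question: (38/119) × (10/38) × (27/38) × (24/38) × (4/38) ≈ 0.00396951
Highest score → defect.

defect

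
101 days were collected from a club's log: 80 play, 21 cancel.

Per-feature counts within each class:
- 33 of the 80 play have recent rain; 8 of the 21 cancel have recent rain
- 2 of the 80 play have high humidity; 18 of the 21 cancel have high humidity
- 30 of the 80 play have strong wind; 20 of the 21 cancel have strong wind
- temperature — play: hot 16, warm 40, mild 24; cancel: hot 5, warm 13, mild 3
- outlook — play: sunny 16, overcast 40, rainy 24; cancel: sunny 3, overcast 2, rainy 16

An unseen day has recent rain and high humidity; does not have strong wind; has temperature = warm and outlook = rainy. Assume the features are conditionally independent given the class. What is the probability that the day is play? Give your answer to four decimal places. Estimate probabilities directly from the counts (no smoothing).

0.3343

play: (80/101) × (33/80) × (2/80) × (50/80) × (40/80) × (24/80) ≈ 0.00076578
cancel: (21/101) × (8/21) × (18/21) × (1/21) × (13/21) × (16/21) ≈ 0.00152485
P(play | x) = 0.00076578 / 0.00229063 ≈ 0.3343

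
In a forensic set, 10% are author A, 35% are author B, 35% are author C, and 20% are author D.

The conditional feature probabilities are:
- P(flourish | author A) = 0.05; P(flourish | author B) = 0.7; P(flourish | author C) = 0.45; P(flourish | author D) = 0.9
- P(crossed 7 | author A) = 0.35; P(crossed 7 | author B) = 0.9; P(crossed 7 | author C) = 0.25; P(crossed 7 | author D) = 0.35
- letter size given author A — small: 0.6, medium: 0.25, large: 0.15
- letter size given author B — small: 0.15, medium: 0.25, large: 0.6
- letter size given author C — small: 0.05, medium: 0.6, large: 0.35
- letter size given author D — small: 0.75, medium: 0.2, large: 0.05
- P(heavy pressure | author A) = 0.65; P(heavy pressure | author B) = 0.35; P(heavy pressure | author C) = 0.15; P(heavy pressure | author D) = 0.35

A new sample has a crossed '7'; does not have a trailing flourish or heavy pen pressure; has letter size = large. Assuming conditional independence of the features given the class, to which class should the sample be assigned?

author A: 0.1 × (1−0.05) × 0.35 × 0.15 × (1−0.65) = 0.001745625
author B: 0.35 × (1−0.7) × 0.9 × 0.6 × (1−0.35) = 0.036855
author C: 0.35 × (1−0.45) × 0.25 × 0.35 × (1−0.15) = 0.0143171875
author D: 0.2 × (1−0.9) × 0.35 × 0.05 × (1−0.35) = 0.0002275
Highest score → author B.

author B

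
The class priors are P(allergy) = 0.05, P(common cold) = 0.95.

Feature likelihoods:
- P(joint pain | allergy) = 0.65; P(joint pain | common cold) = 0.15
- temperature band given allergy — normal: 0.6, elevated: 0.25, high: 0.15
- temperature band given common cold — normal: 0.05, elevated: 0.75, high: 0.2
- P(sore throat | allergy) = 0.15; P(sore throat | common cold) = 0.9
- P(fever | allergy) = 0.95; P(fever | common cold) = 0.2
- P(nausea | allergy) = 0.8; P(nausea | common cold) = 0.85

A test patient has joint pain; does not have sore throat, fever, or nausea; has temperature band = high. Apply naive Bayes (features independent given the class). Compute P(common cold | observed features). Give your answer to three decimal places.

allergy: 0.05 × 0.65 × 0.15 × (1−0.15) × (1−0.95) × (1−0.8) = 0.0000414375
common cold: 0.95 × 0.15 × 0.2 × (1−0.9) × (1−0.2) × (1−0.85) = 0.000342
P(common cold | x) = 0.000342 / 0.0003834375 ≈ 0.892

0.892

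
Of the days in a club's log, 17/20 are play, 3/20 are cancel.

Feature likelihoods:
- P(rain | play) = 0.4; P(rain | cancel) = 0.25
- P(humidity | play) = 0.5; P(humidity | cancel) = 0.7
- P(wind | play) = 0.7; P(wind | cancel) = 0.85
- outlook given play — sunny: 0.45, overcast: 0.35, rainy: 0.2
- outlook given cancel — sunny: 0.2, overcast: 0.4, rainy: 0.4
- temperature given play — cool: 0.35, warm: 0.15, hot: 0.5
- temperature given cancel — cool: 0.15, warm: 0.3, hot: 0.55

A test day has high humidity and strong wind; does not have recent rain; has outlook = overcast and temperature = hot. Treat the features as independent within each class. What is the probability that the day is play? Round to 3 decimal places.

0.680

play: 0.85 × (1−0.4) × 0.5 × 0.7 × 0.35 × 0.5 = 0.0312375
cancel: 0.15 × (1−0.25) × 0.7 × 0.85 × 0.4 × 0.55 = 0.01472625
P(play | x) = 0.0312375 / 0.04596375 ≈ 0.680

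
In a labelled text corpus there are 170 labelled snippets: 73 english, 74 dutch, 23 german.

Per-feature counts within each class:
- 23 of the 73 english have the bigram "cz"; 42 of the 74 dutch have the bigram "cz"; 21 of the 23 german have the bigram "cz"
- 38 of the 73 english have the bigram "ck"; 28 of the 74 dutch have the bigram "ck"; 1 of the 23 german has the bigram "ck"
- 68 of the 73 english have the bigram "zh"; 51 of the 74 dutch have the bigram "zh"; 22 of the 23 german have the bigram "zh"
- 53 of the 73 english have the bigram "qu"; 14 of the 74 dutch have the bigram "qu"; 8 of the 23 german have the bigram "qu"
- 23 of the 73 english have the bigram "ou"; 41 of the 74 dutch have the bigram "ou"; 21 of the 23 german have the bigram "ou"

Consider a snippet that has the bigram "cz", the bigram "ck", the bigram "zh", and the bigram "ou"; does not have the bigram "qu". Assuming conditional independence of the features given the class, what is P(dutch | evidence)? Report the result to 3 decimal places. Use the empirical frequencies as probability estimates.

english: (73/170) × (23/73) × (38/73) × (68/73) × (20/73) × (23/73) ≈ 0.00566289
dutch: (74/170) × (42/74) × (28/74) × (51/74) × (60/74) × (41/74) ≈ 0.0289426
german: (23/170) × (21/23) × (1/23) × (22/23) × (15/23) × (21/23) ≈ 0.00305909
P(dutch | x) = 0.0289426 / 0.03766458 ≈ 0.768

0.768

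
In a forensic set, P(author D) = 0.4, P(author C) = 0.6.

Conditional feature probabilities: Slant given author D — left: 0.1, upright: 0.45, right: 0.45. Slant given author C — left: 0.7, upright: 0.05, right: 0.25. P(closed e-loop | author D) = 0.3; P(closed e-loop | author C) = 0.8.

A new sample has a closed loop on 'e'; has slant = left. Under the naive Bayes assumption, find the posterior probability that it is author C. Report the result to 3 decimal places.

author D: 0.4 × 0.1 × 0.3 = 0.012
author C: 0.6 × 0.7 × 0.8 = 0.336
P(author C | x) = 0.336 / 0.348 ≈ 0.966

0.966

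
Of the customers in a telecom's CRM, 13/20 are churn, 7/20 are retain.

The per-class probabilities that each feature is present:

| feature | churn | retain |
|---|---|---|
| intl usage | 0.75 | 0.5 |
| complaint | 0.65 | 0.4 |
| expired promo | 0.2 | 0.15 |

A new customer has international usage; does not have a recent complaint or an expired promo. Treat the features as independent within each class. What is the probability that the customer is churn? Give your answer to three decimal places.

0.605

churn: 0.65 × 0.75 × (1−0.65) × (1−0.2) = 0.1365
retain: 0.35 × 0.5 × (1−0.4) × (1−0.15) = 0.08925
P(churn | x) = 0.1365 / 0.22575 ≈ 0.605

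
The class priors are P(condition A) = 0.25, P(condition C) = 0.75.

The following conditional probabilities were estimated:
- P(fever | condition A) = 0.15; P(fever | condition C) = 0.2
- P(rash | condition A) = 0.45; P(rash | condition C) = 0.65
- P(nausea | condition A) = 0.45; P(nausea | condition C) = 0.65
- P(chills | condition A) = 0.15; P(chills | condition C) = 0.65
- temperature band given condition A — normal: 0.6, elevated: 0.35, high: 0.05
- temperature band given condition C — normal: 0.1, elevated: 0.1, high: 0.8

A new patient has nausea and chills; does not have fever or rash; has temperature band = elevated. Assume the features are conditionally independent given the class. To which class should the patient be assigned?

condition C

condition A: 0.25 × (1−0.15) × (1−0.45) × 0.45 × 0.15 × 0.35 = 0.002761171875
condition C: 0.75 × (1−0.2) × (1−0.65) × 0.65 × 0.65 × 0.1 = 0.0088725
Highest score → condition C.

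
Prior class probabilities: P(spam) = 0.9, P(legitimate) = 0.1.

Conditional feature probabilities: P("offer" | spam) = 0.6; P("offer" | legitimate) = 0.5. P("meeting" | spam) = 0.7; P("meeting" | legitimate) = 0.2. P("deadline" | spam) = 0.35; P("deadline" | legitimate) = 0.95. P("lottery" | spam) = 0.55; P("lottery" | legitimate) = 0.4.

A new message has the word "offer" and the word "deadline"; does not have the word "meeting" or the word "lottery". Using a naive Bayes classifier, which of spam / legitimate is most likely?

spam: 0.9 × 0.6 × (1−0.7) × 0.35 × (1−0.55) = 0.025515
legitimate: 0.1 × 0.5 × (1−0.2) × 0.95 × (1−0.4) = 0.0228
Highest score → spam.

spam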